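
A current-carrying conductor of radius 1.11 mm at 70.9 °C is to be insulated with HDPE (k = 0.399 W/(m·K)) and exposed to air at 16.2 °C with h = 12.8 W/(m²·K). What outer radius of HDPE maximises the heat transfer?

r_cr = 3.12 cm

For a cylinder, r_cr = k_ins/h = 0.399/12.8 = 0.0312 m = 3.12 cm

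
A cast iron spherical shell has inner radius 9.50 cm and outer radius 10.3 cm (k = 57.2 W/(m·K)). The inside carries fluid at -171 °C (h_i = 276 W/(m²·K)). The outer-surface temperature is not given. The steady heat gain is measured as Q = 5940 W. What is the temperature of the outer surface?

Sum the resistances:
  R_conv,in = 1/(4πr²h) = 1/(4π·0.0950²·276) = 0.03195 K/W
  R_cast iron = (1/0.0950 − 1/0.103)/(4πk) = 0.8176/(4π·57.2) = 0.001137 K/W
ΣR = 0.03308 K/W
ΔT = Q·ΣR = 5940 × 0.03308 = 196.5 K
Heat flows inward, so T_out = T_in + ΔT = -171 + 196.5 = 25.5 °C

T_out = 25.5 °C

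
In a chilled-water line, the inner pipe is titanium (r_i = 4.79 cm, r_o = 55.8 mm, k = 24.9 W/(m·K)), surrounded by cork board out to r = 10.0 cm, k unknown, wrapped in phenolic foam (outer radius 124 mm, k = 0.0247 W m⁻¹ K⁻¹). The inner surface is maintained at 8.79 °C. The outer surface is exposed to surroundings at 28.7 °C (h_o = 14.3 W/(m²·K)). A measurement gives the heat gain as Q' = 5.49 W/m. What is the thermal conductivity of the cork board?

ΣR = ΔT/Q' = |8.79 − 28.7|/5.49 = 3.627 m·K/W
Known resistances:
  R'_titanium = ln(0.0558/0.0479)/(2πk) = 0.1527/(2π·24.9) = 9.758×10^-4 m·K/W
  R'_phenolic foam = ln(0.124/0.100)/(2πk) = 0.2151/(2π·0.0247) = 1.386 m·K/W
  R'_conv,out = 1/(2πr h) = 1/(2π·0.124·14.3) = 0.08976 m·K/W
R_cork board = ΣR − ΣR_known = 3.627 − 1.477 = 2.150 m·K/W
ln(r₂/r₁)/(2πk) = 2.150 ⇒ k = 0.5834/(2π·2.150) = 0.0432 W/m·K

k = 0.0432 W/m·K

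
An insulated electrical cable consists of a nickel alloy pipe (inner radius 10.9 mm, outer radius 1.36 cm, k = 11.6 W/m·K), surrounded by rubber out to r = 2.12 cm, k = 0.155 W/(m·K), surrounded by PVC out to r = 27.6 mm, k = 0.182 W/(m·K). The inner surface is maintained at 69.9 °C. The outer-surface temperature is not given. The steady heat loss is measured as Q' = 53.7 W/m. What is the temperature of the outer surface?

T_out = 32.9 °C

Sum the resistances:
  R'_nickel alloy = ln(0.0136/0.0109)/(2πk) = 0.2213/(2π·11.6) = 0.003036 m·K/W
  R'_rubber = ln(0.0212/0.0136)/(2πk) = 0.4439/(2π·0.155) = 0.4558 m·K/W
  R'_PVC = ln(0.0276/0.0212)/(2πk) = 0.2638/(2π·0.182) = 0.2307 m·K/W
ΣR = 0.6896 m·K/W
ΔT = Q'·ΣR = 53.7 × 0.6896 = 37.03 K
Heat flows outward, so T_out = T_in − ΔT = 69.9 − 37.03 = 32.9 °C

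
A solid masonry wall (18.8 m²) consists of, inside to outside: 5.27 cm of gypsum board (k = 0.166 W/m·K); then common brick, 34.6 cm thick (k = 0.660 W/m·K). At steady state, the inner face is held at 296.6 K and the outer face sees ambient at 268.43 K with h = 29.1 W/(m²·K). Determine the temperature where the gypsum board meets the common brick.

Resistance network (inner→outer):
  R_gypsum board = L/(kA) = 0.0527/(0.166·18.8) = 0.01689 K/W
  R_common brick = L/(kA) = 0.346/(0.660·18.8) = 0.02789 K/W
  R_conv,out = 1/(hA) = 1/(29.1·18.8) = 0.001828 K/W
ΣR = 0.01689 + 0.02789 + 0.001828 = 0.04661 K/W
Q = ΔT/ΣR = (296.6 K − 268.43 K)/0.04661 = 604.4 W
From the inner boundary to the gypsum board/common brick interface, ΣR_partial = 0.01689 K/W.
T_interface = T_in − Q·ΣR_partial = 296.6 K − (604.4)(0.01689) = 286.4 K

T = 286.4 K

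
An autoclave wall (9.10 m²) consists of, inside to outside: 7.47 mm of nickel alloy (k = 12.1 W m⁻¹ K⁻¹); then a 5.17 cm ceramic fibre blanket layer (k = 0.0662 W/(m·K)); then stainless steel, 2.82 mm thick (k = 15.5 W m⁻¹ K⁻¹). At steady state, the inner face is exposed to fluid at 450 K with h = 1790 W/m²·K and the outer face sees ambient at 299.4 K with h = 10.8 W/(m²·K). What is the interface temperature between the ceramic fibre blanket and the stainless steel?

Treat each layer as a resistance in series:
  R_conv,in = 1/(hA) = 1/(1790·9.10) = 6.139×10^-5 K/W
  R_nickel alloy = L/(kA) = 0.00747/(12.1·9.10) = 6.784×10^-5 K/W
  R_ceramic fibre blanket = L/(kA) = 0.0517/(0.0662·9.10) = 0.08582 K/W
  R_stainless steel = L/(kA) = 0.00282/(15.5·9.10) = 1.999×10^-5 K/W
  R_conv,out = 1/(hA) = 1/(10.8·9.10) = 0.01018 K/W
ΣR = 6.139×10^-5 + 6.784×10^-5 + 0.08582 + 1.999×10^-5 + 0.01018 = 0.09615 K/W
Q = ΔT/ΣR = (450 K − 299.4 K)/0.09615 = 1566 W
From the inner boundary to the ceramic fibre blanket/stainless steel interface, ΣR_partial = 0.08595 K/W.
T_interface = T_in − Q·ΣR_partial = 450 K − (1566)(0.08595) = 315.4 K

T = 315.4 K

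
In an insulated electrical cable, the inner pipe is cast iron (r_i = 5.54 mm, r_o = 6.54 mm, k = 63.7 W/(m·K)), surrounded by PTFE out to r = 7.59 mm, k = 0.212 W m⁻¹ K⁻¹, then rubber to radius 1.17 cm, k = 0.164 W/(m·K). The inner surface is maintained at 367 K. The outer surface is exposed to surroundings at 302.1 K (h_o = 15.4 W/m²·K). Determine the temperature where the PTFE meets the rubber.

Treat each layer as a resistance in series:
  R'_cast iron = ln(0.00654/0.00554)/(2πk) = 0.1659/(2π·63.7) = 4.146×10^-4 m·K/W
  R'_PTFE = ln(0.00759/0.00654)/(2πk) = 0.1489/(2π·0.212) = 0.1118 m·K/W
  R'_rubber = ln(0.0117/0.00759)/(2πk) = 0.4328/(2π·0.164) = 0.4200 m·K/W
  R'_conv,out = 1/(2πr h) = 1/(2π·0.0117·15.4) = 0.8833 m·K/W
ΣR = 4.146×10^-4 + 0.1118 + 0.4200 + 0.8833 = 1.416 m·K/W
Q' = ΔT/ΣR = (367 K − 302.1 K)/1.416 = 45.83 W/m
From the inner boundary to the PTFE/rubber interface, ΣR_partial = 0.1122 m·K/W.
T_interface = T_in − Q'·ΣR_partial = 367 K − (45.83)(0.1122) = 361.9 K

T = 361.9 K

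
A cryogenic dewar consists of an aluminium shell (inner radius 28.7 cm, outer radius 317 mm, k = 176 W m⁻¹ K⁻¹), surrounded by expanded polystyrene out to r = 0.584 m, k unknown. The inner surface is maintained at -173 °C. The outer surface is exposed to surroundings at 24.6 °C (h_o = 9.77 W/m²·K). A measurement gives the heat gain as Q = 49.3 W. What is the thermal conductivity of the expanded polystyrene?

k = 0.0288 W/m·K

ΣR = ΔT/Q = |-173 − 24.6|/49.3 = 4.008 K/W
Known resistances:
  R_aluminium = (1/0.287 − 1/0.317)/(4πk) = 0.3297/(4π·176) = 1.491×10^-4 K/W
  R_conv,out = 1/(4πr²h) = 1/(4π·0.584²·9.77) = 0.02388 K/W
R_expanded polystyrene = ΣR − ΣR_known = 4.008 − 0.02403 = 3.984 K/W
(1/r₁−1/r₂)/(4πk) = 3.984 ⇒ k = 1.442/(4π·3.984) = 0.0288 W/m·K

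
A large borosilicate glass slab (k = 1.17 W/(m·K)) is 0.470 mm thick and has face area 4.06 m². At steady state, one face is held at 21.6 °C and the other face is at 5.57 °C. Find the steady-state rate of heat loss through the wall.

Q = 162 kW

Q = kA·ΔT/L = 1.17 × 4.06 × |21.6 °C − 5.57 °C| / 4.70×10^-4 = 1.62×10^5 W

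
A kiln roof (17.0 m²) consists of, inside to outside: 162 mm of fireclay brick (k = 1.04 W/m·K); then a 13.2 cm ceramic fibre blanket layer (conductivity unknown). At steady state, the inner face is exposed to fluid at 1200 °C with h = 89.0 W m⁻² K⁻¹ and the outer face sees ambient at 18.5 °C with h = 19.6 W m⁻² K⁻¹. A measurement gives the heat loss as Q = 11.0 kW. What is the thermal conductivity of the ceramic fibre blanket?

ΣR = ΔT/Q = |1200 − 18.5|/11000 = 0.1074 K/W
Known resistances:
  R_conv,in = 1/(hA) = 1/(89.0·17.0) = 6.609×10^-4 K/W
  R_fireclay brick = L/(kA) = 0.162/(1.04·17.0) = 0.009163 K/W
  R_conv,out = 1/(hA) = 1/(19.6·17.0) = 0.003001 K/W
R_ceramic fibre blanket = ΣR − ΣR_known = 0.1074 − 0.01282 = 0.09458 K/W
L/(kA) = 0.09458 ⇒ k = 0.132/(0.09458·17.0) = 0.0821 W/m·K

k = 0.0821 W/m·K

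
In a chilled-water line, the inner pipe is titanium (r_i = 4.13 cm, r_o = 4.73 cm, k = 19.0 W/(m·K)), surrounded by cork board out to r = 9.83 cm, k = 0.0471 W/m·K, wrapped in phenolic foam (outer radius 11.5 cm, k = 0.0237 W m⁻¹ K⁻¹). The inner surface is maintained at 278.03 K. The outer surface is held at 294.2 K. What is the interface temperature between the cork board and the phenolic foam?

T = 289.4 K

Treat each layer as a resistance in series:
  R'_titanium = ln(0.0473/0.0413)/(2πk) = 0.1356/(2π·19.0) = 0.001136 m·K/W
  R'_cork board = ln(0.0983/0.0473)/(2πk) = 0.7315/(2π·0.0471) = 2.472 m·K/W
  R'_phenolic foam = ln(0.115/0.0983)/(2πk) = 0.1569/(2π·0.0237) = 1.054 m·K/W
ΣR = 0.001136 + 2.472 + 1.054 = 3.527 m·K/W
Q' = ΔT/ΣR = (278.03 K − 294.2 K)/3.527 = -4.585 W/m
From the inner boundary to the cork board/phenolic foam interface, ΣR_partial = 2.473 m·K/W.
T_interface = T_in − Q'·ΣR_partial = 278.03 K − (-4.585)(2.473) = 289.4 K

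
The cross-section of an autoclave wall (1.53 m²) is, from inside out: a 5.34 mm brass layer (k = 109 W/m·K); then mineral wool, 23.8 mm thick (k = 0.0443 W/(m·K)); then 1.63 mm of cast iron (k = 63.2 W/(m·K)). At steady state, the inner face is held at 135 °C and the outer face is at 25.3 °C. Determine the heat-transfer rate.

Treat each layer as a resistance in series:
  R_brass = L/(kA) = 0.00534/(109·1.53) = 3.202×10^-5 K/W
  R_mineral wool = L/(kA) = 0.0238/(0.0443·1.53) = 0.3511 K/W
  R_cast iron = L/(kA) = 0.00163/(63.2·1.53) = 1.686×10^-5 K/W
ΣR = 3.202×10^-5 + 0.3511 + 1.686×10^-5 = 0.3511 K/W
Q = ΔT/ΣR = (135 °C − 25.3 °C)/0.3511 = 312 W

Q = 312 W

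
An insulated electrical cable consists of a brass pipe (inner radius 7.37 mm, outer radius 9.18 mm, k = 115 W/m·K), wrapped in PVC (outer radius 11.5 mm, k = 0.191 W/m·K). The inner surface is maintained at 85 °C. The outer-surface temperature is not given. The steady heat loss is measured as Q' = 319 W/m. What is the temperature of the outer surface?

Series resistances:
  R'_brass = ln(0.00918/0.00737)/(2πk) = 0.2196/(2π·115) = 3.039×10^-4 m·K/W
  R'_PVC = ln(0.0115/0.00918)/(2πk) = 0.2253/(2π·0.191) = 0.1878 m·K/W
ΣR = 0.1881 m·K/W
ΔT = Q'·ΣR = 319 × 0.1881 = 60.00 K
Heat flows outward, so T_out = T_in − ΔT = 85 − 60.00 = 25.0 °C

T_out = 25.0 °C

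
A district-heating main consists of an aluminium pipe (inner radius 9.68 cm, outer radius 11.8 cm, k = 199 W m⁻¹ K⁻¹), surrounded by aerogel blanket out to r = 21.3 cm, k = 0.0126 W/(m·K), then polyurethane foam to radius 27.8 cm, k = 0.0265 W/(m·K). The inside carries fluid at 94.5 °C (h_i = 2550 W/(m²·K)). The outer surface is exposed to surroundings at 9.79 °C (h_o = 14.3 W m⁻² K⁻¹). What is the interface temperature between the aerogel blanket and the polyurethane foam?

Resistance network (inner→outer):
  R'_conv,in = 1/(2πr h) = 1/(2π·0.0968·2550) = 6.448×10^-4 m·K/W
  R'_aluminium = ln(0.118/0.0968)/(2πk) = 0.1980/(2π·199) = 1.584×10^-4 m·K/W
  R'_aerogel blanket = ln(0.213/0.118)/(2πk) = 0.5906/(2π·0.0126) = 7.460 m·K/W
  R'_polyurethane foam = ln(0.278/0.213)/(2πk) = 0.2663/(2π·0.0265) = 1.600 m·K/W
  R'_conv,out = 1/(2πr h) = 1/(2π·0.278·14.3) = 0.04003 m·K/W
ΣR = 6.448×10^-4 + 1.584×10^-4 + 7.460 + 1.600 + 0.04003 = 9.101 m·K/W
Q' = ΔT/ΣR = (94.5 °C − 9.79 °C)/9.101 = 9.308 W/m
From the inner boundary to the aerogel blanket/polyurethane foam interface, ΣR_partial = 7.461 m·K/W.
T_interface = T_in − Q'·ΣR_partial = 94.5 °C − (9.308)(7.461) = 25.1 °C

T = 25.1 °C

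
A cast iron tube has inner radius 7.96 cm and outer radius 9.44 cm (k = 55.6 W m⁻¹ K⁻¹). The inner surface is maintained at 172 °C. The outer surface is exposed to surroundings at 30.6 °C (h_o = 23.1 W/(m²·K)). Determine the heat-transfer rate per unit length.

Treat each layer as a resistance in series:
  R'_cast iron = ln(0.0944/0.0796)/(2πk) = 0.1705/(2π·55.6) = 4.881×10^-4 m·K/W
  R'_conv,out = 1/(2πr h) = 1/(2π·0.0944·23.1) = 0.07299 m·K/W
ΣR = 4.881×10^-4 + 0.07299 = 0.07348 m·K/W
Q' = ΔT/ΣR = (172 °C − 30.6 °C)/0.07348 = 1920 W/m

Q' = 1920 W/m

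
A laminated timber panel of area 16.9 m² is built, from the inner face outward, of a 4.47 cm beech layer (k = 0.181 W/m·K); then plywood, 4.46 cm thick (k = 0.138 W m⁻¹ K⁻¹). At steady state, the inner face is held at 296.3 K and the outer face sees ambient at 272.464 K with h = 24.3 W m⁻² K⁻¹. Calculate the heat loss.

Treat each layer as a resistance in series:
  R_beech = L/(kA) = 0.0447/(0.181·16.9) = 0.01461 K/W
  R_plywood = L/(kA) = 0.0446/(0.138·16.9) = 0.01912 K/W
  R_conv,out = 1/(hA) = 1/(24.3·16.9) = 0.002435 K/W
ΣR = 0.01461 + 0.01912 + 0.002435 = 0.03617 K/W
Q = ΔT/ΣR = (296.3 K − 272.464 K)/0.03617 = 659 W

Q = 659 W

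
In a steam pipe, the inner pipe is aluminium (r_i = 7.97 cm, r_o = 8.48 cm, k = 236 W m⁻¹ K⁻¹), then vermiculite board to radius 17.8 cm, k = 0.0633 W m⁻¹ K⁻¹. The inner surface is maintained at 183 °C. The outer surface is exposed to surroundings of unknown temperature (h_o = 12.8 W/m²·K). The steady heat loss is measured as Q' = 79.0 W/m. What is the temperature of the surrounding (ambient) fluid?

Series resistances:
  R'_aluminium = ln(0.0848/0.0797)/(2πk) = 0.06203/(2π·236) = 4.183×10^-5 m·K/W
  R'_vermiculite board = ln(0.178/0.0848)/(2πk) = 0.7415/(2π·0.0633) = 1.864 m·K/W
  R'_conv,out = 1/(2πr h) = 1/(2π·0.178·12.8) = 0.06985 m·K/W
ΣR = 1.934 m·K/W
ΔT = Q'·ΣR = 79.0 × 1.934 = 152.8 K
Heat flows outward, so T_out = T_in − ΔT = 183 − 152.8 = 30.2 °C

T_out = 30.2 °C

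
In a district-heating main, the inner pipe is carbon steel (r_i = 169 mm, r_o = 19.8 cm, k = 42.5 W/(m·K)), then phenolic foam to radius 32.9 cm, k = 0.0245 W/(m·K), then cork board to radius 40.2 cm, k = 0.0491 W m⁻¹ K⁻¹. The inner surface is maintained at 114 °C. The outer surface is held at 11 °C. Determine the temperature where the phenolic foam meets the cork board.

T = 27.9 °C

Treat each layer as a resistance in series:
  R'_carbon steel = ln(0.198/0.169)/(2πk) = 0.1584/(2π·42.5) = 5.931×10^-4 m·K/W
  R'_phenolic foam = ln(0.329/0.198)/(2πk) = 0.5078/(2π·0.0245) = 3.299 m·K/W
  R'_cork board = ln(0.402/0.329)/(2πk) = 0.2004/(2π·0.0491) = 0.6496 m·K/W
ΣR = 5.931×10^-4 + 3.299 + 0.6496 = 3.949 m·K/W
Q' = ΔT/ΣR = (114 °C − 11 °C)/3.949 = 26.08 W/m
From the inner boundary to the phenolic foam/cork board interface, ΣR_partial = 3.300 m·K/W.
T_interface = T_in − Q'·ΣR_partial = 114 °C − (26.08)(3.300) = 27.9 °C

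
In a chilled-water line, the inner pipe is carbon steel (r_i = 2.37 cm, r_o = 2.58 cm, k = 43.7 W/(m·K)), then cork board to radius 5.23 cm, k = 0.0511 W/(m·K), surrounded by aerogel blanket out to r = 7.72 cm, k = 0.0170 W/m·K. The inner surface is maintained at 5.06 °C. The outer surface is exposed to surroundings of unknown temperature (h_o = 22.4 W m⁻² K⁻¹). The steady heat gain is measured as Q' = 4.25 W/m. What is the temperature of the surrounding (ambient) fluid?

Sum the resistances:
  R'_carbon steel = ln(0.0258/0.0237)/(2πk) = 0.08490/(2π·43.7) = 3.092×10^-4 m·K/W
  R'_cork board = ln(0.0523/0.0258)/(2πk) = 0.7066/(2π·0.0511) = 2.201 m·K/W
  R'_aerogel blanket = ln(0.0772/0.0523)/(2πk) = 0.3894/(2π·0.0170) = 3.646 m·K/W
  R'_conv,out = 1/(2πr h) = 1/(2π·0.0772·22.4) = 0.09204 m·K/W
ΣR = 5.939 m·K/W
ΔT = Q'·ΣR = 4.25 × 5.939 = 25.24 K
Heat flows inward, so T_out = T_in + ΔT = 5.06 + 25.24 = 30.3 °C

T_out = 30.3 °C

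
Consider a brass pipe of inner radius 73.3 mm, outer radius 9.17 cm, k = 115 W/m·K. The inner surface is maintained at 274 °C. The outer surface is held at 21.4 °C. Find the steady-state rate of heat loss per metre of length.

Q' = 815 kW/m

Q' = 2πk·ΔT/ln(r₂/r₁) = 2π × 115 × 252.6 / ln(0.0917/0.0733) = 8.15×10^5 W/m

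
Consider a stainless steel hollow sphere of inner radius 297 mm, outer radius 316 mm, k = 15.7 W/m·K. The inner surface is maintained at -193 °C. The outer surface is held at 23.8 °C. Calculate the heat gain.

Q = 4πk·ΔT/(1/r₁ − 1/r₂) = 4π × 15.7 × 216.8 / (1/0.297 − 1/0.316) = 2.11×10^5 W

Q = 211 kW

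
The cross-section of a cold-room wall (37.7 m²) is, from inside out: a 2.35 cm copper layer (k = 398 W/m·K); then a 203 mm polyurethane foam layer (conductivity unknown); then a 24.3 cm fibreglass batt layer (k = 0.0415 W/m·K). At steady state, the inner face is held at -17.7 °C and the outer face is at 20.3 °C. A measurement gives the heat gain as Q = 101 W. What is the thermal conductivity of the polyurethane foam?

ΣR = ΔT/Q = |-17.7 − 20.3|/101 = 0.3762 K/W
Known resistances:
  R_copper = L/(kA) = 0.0235/(398·37.7) = 1.566×10^-6 K/W
  R_fibreglass batt = L/(kA) = 0.243/(0.0415·37.7) = 0.1553 K/W
R_polyurethane foam = ΣR − ΣR_known = 0.3762 − 0.1553 = 0.2209 K/W
L/(kA) = 0.2209 ⇒ k = 0.203/(0.2209·37.7) = 0.0244 W/m·K

k = 0.0244 W/m·K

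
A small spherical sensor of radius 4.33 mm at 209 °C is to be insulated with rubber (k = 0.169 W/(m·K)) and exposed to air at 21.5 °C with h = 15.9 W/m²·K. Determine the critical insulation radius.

r_cr = 2.13 cm

For a sphere, r_cr = 2k_ins/h = 2·0.169/15.9 = 0.0213 m = 2.13 cm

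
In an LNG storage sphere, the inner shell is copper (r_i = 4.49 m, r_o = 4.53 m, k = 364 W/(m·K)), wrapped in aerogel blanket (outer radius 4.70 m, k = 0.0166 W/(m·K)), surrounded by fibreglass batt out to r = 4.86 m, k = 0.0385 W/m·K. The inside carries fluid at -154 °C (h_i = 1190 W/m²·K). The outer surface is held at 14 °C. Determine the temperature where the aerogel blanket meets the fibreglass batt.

T = -32.1 °C

Treat each layer as a resistance in series:
  R_conv,in = 1/(4πr²h) = 1/(4π·4.49²·1190) = 3.317×10^-6 K/W
  R_copper = (1/4.49 − 1/4.53)/(4πk) = 0.001967/(4π·364) = 4.299×10^-7 K/W
  R_aerogel blanket = (1/4.53 − 1/4.70)/(4πk) = 0.007985/(4π·0.0166) = 0.03828 K/W
  R_fibreglass batt = (1/4.70 − 1/4.86)/(4πk) = 0.007005/(4π·0.0385) = 0.01448 K/W
ΣR = 3.317×10^-6 + 4.299×10^-7 + 0.03828 + 0.01448 = 0.05276 K/W
Q = ΔT/ΣR = (-154 °C − 14 °C)/0.05276 = -3184 W
From the inner boundary to the aerogel blanket/fibreglass batt interface, ΣR_partial = 0.03828 K/W.
T_interface = T_in − Q·ΣR_partial = -154 °C − (-3184)(0.03828) = -32.1 °C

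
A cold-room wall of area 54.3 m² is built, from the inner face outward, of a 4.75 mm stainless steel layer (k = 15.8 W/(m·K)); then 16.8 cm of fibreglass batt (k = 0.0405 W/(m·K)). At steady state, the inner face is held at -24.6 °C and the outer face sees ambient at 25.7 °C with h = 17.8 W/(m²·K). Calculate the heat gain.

Q = 650 W

Treat each layer as a resistance in series:
  R_stainless steel = L/(kA) = 0.00475/(15.8·54.3) = 5.537×10^-6 K/W
  R_fibreglass batt = L/(kA) = 0.168/(0.0405·54.3) = 0.07639 K/W
  R_conv,out = 1/(hA) = 1/(17.8·54.3) = 0.001035 K/W
ΣR = 5.537×10^-6 + 0.07639 + 0.001035 = 0.07743 K/W
Q = ΔT/ΣR = (-24.6 °C − 25.7 °C)/0.07743 = -650 W
(Negative Q ⇒ heat flows inward; heat gain = 650 W.)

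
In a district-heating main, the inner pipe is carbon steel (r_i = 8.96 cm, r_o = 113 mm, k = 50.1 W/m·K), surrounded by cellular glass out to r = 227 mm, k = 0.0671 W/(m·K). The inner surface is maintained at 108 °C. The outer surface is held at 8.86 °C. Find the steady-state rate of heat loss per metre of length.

Q' = 59.9 W/m

Series thermal resistances, inner to outer:
  R'_carbon steel = ln(0.113/0.0896)/(2πk) = 0.2320/(2π·50.1) = 7.371×10^-4 m·K/W
  R'_cellular glass = ln(0.227/0.113)/(2πk) = 0.6976/(2π·0.0671) = 1.655 m·K/W
ΣR = 7.371×10^-4 + 1.655 = 1.656 m·K/W
Q' = ΔT/ΣR = (108 °C − 8.86 °C)/1.656 = 59.9 W/m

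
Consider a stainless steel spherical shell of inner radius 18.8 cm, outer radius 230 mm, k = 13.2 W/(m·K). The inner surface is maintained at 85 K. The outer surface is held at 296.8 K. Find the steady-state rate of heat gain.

Q = 36.2 kW

Q = 4πk·ΔT/(1/r₁ − 1/r₂) = 4π × 13.2 × 211.8 / (1/0.188 − 1/0.230) = 36200 W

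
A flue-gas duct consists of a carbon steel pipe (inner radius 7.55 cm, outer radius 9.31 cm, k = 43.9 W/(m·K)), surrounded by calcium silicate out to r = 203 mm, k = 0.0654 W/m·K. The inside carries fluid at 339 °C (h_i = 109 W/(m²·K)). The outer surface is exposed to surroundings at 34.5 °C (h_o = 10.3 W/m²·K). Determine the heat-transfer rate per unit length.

Q' = 153 W/m

Resistance network (inner→outer):
  R'_conv,in = 1/(2πr h) = 1/(2π·0.0755·109) = 0.01934 m·K/W
  R'_carbon steel = ln(0.0931/0.0755)/(2πk) = 0.2095/(2π·43.9) = 7.597×10^-4 m·K/W
  R'_calcium silicate = ln(0.203/0.0931)/(2πk) = 0.7795/(2π·0.0654) = 1.897 m·K/W
  R'_conv,out = 1/(2πr h) = 1/(2π·0.203·10.3) = 0.07612 m·K/W
ΣR = 0.01934 + 7.597×10^-4 + 1.897 + 0.07612 = 1.993 m·K/W
Q' = ΔT/ΣR = (339 °C − 34.5 °C)/1.993 = 153 W/m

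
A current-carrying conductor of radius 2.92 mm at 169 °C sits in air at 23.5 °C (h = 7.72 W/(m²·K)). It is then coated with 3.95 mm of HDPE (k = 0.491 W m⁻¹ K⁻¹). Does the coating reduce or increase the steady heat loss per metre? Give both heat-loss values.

increases: 20.6 → 44.4 W/m

Critical radius for a cylinder: r_cr = k/h = 0.0636 m = 6.36 cm.
Outer radius after coating: r₂ = 0.00292 + 0.00395 = 0.00687 m.
Since r₁ < r_cr and r₂ ≤ r_cr, the coating moves toward the maximum at r_cr — heat loss rises.
Bare: R = 1/(2πr₁h) = 7.060 m·K/W; Q = 145.5/7.060 = 20.6 W/m.
Coated: R = R_cond + R_conv = 3.278 m·K/W; Q = 145.5/3.278 = 44.4 W/m.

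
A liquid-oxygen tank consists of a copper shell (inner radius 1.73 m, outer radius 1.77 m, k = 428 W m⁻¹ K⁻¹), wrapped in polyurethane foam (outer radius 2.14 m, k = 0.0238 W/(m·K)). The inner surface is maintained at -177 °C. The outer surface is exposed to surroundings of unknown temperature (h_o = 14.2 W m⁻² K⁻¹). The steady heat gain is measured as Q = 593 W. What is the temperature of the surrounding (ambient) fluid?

Sum the resistances:
  R_copper = (1/1.73 − 1/1.77)/(4πk) = 0.01306/(4π·428) = 2.429×10^-6 K/W
  R_polyurethane foam = (1/1.77 − 1/2.14)/(4πk) = 0.09768/(4π·0.0238) = 0.3266 K/W
  R_conv,out = 1/(4πr²h) = 1/(4π·2.14²·14.2) = 0.001224 K/W
ΣR = 0.3278 K/W
ΔT = Q·ΣR = 593 × 0.3278 = 194.4 K
Heat flows inward, so T_out = T_in + ΔT = -177 + 194.4 = 17.4 °C

T_out = 17.4 °C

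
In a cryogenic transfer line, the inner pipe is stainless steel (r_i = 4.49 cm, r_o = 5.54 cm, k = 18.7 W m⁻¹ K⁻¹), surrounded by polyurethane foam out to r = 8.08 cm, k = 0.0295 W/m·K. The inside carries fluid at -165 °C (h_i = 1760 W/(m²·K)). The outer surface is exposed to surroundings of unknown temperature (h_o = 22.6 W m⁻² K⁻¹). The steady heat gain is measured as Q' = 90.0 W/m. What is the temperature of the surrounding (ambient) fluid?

Series resistances:
  R'_conv,in = 1/(2πr h) = 1/(2π·0.0449·1760) = 0.002014 m·K/W
  R'_stainless steel = ln(0.0554/0.0449)/(2πk) = 0.2101/(2π·18.7) = 0.001789 m·K/W
  R'_polyurethane foam = ln(0.0808/0.0554)/(2πk) = 0.3774/(2π·0.0295) = 2.036 m·K/W
  R'_conv,out = 1/(2πr h) = 1/(2π·0.0808·22.6) = 0.08716 m·K/W
ΣR = 2.127 m·K/W
ΔT = Q'·ΣR = 90.0 × 2.127 = 191.4 K
Heat flows inward, so T_out = T_in + ΔT = -165 + 191.4 = 26.4 °C

T_out = 26.4 °C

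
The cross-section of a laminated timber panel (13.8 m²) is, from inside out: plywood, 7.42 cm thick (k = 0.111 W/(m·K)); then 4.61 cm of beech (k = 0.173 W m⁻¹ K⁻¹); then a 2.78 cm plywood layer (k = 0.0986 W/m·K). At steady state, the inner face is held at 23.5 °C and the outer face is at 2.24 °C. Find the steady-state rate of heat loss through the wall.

Treat each layer as a resistance in series:
  R_plywood = L/(kA) = 0.0742/(0.111·13.8) = 0.04844 K/W
  R_beech = L/(kA) = 0.0461/(0.173·13.8) = 0.01931 K/W
  R_plywood = L/(kA) = 0.0278/(0.0986·13.8) = 0.02043 K/W
ΣR = 0.04844 + 0.01931 + 0.02043 = 0.08818 K/W
Q = ΔT/ΣR = (23.5 °C − 2.24 °C)/0.08818 = 241 W

Q = 241 W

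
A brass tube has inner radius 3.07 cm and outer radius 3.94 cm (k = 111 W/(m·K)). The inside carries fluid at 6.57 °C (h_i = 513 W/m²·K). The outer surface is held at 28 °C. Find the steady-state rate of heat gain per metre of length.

Series thermal resistances, inner to outer:
  R'_conv,in = 1/(2πr h) = 1/(2π·0.0307·513) = 0.01011 m·K/W
  R'_brass = ln(0.0394/0.0307)/(2πk) = 0.2495/(2π·111) = 3.577×10^-4 m·K/W
ΣR = 0.01011 + 3.577×10^-4 = 0.01047 m·K/W
Q' = ΔT/ΣR = (6.57 °C − 28 °C)/0.01047 = -2050 W/m
(Negative Q' ⇒ heat flows inward; heat gain = 2050 W/m.)

Q' = 2.05 kW/m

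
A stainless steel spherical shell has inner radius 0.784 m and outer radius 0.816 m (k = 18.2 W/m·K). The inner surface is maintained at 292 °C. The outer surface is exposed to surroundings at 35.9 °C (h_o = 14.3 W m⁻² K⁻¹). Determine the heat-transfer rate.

Series thermal resistances, inner to outer:
  R_stainless steel = (1/0.784 − 1/0.816)/(4πk) = 0.05002/(4π·18.2) = 2.187×10^-4 K/W
  R_conv,out = 1/(4πr²h) = 1/(4π·0.816²·14.3) = 0.008357 K/W
ΣR = 2.187×10^-4 + 0.008357 = 0.008576 K/W
Q = ΔT/ΣR = (292 °C − 35.9 °C)/0.008576 = 29900 W

Q = 29.9 kW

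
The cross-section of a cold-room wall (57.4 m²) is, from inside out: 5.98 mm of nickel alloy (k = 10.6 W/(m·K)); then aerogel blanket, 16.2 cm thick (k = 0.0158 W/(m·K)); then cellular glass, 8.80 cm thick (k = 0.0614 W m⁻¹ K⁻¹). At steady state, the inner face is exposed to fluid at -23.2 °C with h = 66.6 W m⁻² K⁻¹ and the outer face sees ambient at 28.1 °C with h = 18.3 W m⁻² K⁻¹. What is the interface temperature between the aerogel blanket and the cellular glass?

Treat each layer as a resistance in series:
  R_conv,in = 1/(hA) = 1/(66.6·57.4) = 2.616×10^-4 K/W
  R_nickel alloy = L/(kA) = 0.00598/(10.6·57.4) = 9.828×10^-6 K/W
  R_aerogel blanket = L/(kA) = 0.162/(0.0158·57.4) = 0.1786 K/W
  R_cellular glass = L/(kA) = 0.0880/(0.0614·57.4) = 0.02497 K/W
  R_conv,out = 1/(hA) = 1/(18.3·57.4) = 9.520×10^-4 K/W
ΣR = 2.616×10^-4 + 9.828×10^-6 + 0.1786 + 0.02497 + 9.520×10^-4 = 0.2048 K/W
Q = ΔT/ΣR = (-23.2 °C − 28.1 °C)/0.2048 = -250.5 W
From the inner boundary to the aerogel blanket/cellular glass interface, ΣR_partial = 0.1789 K/W.
T_interface = T_in − Q·ΣR_partial = -23.2 °C − (-250.5)(0.1789) = 21.6 °C

T = 21.6 °C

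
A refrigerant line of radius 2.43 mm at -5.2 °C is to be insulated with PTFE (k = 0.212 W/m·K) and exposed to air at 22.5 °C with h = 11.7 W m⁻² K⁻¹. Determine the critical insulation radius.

For a cylinder, r_cr = k_ins/h = 0.212/11.7 = 0.0181 m = 1.81 cm

r_cr = 1.81 cm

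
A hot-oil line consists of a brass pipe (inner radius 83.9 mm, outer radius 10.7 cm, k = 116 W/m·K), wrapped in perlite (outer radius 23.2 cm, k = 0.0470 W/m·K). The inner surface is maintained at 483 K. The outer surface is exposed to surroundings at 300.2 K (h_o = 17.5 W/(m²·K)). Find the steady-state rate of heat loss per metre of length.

Q' = 68.7 W/m

Series thermal resistances, inner to outer:
  R'_brass = ln(0.107/0.0839)/(2πk) = 0.2432/(2π·116) = 3.337×10^-4 m·K/W
  R'_perlite = ln(0.232/0.107)/(2πk) = 0.7739/(2π·0.0470) = 2.621 m·K/W
  R'_conv,out = 1/(2πr h) = 1/(2π·0.232·17.5) = 0.03920 m·K/W
ΣR = 3.337×10^-4 + 2.621 + 0.03920 = 2.661 m·K/W
Q' = ΔT/ΣR = (483 K − 300.2 K)/2.661 = 68.7 W/m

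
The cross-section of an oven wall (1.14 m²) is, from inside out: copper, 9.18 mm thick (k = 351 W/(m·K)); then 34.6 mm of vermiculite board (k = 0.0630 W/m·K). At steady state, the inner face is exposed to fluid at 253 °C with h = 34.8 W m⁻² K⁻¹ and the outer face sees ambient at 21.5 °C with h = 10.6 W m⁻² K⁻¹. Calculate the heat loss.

Series thermal resistances, inner to outer:
  R_conv,in = 1/(hA) = 1/(34.8·1.14) = 0.02521 K/W
  R_copper = L/(kA) = 0.00918/(351·1.14) = 2.294×10^-5 K/W
  R_vermiculite board = L/(kA) = 0.0346/(0.0630·1.14) = 0.4818 K/W
  R_conv,out = 1/(hA) = 1/(10.6·1.14) = 0.08275 K/W
ΣR = 0.02521 + 2.294×10^-5 + 0.4818 + 0.08275 = 0.5898 K/W
Q = ΔT/ΣR = (253 °C − 21.5 °C)/0.5898 = 393 W

Q = 393 W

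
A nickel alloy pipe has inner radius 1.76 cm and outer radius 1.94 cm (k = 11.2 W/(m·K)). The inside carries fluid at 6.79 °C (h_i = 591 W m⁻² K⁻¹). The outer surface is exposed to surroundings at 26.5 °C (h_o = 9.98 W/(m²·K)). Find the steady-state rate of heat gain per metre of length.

Q' = 23.5 W/m

Resistance network (inner→outer):
  R'_conv,in = 1/(2πr h) = 1/(2π·0.0176·591) = 0.01530 m·K/W
  R'_nickel alloy = ln(0.0194/0.0176)/(2πk) = 0.09737/(2π·11.2) = 0.001384 m·K/W
  R'_conv,out = 1/(2πr h) = 1/(2π·0.0194·9.98) = 0.8220 m·K/W
ΣR = 0.01530 + 0.001384 + 0.8220 = 0.8387 m·K/W
Q' = ΔT/ΣR = (6.79 °C − 26.5 °C)/0.8387 = -23.5 W/m
(Negative Q' ⇒ heat flows inward; heat gain = 23.5 W/m.)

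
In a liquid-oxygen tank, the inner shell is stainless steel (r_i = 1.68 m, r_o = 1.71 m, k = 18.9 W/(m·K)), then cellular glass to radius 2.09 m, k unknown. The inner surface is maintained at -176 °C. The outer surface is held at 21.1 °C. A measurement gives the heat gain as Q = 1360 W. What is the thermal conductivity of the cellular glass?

ΣR = ΔT/Q = |-176 − 21.1|/1360 = 0.1449 K/W
Known resistances:
  R_stainless steel = (1/1.68 − 1/1.71)/(4πk) = 0.01044/(4π·18.9) = 4.397×10^-5 K/W
R_cellular glass = ΣR − ΣR_known = 0.1449 − 4.397×10^-5 = 0.1449 K/W
(1/r₁−1/r₂)/(4πk) = 0.1449 ⇒ k = 0.1063/(4π·0.1449) = 0.0584 W/m·K

k = 0.0584 W/m·K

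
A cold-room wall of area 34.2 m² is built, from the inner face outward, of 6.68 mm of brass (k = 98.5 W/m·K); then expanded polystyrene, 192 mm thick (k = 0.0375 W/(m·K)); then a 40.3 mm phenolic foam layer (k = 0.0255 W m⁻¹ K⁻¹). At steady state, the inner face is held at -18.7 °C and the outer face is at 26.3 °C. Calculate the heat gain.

Q = 230 W

Series thermal resistances, inner to outer:
  R_brass = L/(kA) = 0.00668/(98.5·34.2) = 1.983×10^-6 K/W
  R_expanded polystyrene = L/(kA) = 0.192/(0.0375·34.2) = 0.1497 K/W
  R_phenolic foam = L/(kA) = 0.0403/(0.0255·34.2) = 0.04621 K/W
ΣR = 1.983×10^-6 + 0.1497 + 0.04621 = 0.1959 K/W
Q = ΔT/ΣR = (-18.7 °C − 26.3 °C)/0.1959 = -230 W
(Negative Q ⇒ heat flows inward; heat gain = 230 W.)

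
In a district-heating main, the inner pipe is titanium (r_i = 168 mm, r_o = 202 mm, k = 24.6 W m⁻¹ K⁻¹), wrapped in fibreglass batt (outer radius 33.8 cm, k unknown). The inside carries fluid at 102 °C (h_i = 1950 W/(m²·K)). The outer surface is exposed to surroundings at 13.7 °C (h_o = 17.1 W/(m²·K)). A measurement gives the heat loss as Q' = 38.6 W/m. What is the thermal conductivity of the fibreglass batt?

ΣR = ΔT/Q' = |102 − 13.7|/38.6 = 2.288 m·K/W
Known resistances:
  R'_conv,in = 1/(2πr h) = 1/(2π·0.168·1950) = 4.858×10^-4 m·K/W
  R'_titanium = ln(0.202/0.168)/(2πk) = 0.1843/(2π·24.6) = 0.001192 m·K/W
  R'_conv,out = 1/(2πr h) = 1/(2π·0.338·17.1) = 0.02754 m·K/W
R_fibreglass batt = ΣR − ΣR_known = 2.288 − 0.02922 = 2.259 m·K/W
ln(r₂/r₁)/(2πk) = 2.259 ⇒ k = 0.5148/(2π·2.259) = 0.0363 W/m·K

k = 0.0363 W/m·K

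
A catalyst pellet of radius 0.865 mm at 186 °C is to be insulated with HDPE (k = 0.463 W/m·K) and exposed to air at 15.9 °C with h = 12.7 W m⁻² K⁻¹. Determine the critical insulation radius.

r_cr = 7.29 cm

For a sphere, r_cr = 2k_ins/h = 2·0.463/12.7 = 0.0729 m = 7.29 cm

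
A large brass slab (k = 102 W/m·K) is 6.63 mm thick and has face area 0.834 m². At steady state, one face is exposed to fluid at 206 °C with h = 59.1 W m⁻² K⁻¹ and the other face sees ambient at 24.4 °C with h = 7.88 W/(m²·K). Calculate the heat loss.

Resistance network (inner→outer):
  R_conv,in = 1/(hA) = 1/(59.1·0.834) = 0.02029 K/W
  R_brass = L/(kA) = 0.00663/(102·0.834) = 7.794×10^-5 K/W
  R_conv,out = 1/(hA) = 1/(7.88·0.834) = 0.1522 K/W
ΣR = 0.02029 + 7.794×10^-5 + 0.1522 = 0.1726 K/W
Q = ΔT/ΣR = (206 °C − 24.4 °C)/0.1726 = 1050 W

Q = 1050 W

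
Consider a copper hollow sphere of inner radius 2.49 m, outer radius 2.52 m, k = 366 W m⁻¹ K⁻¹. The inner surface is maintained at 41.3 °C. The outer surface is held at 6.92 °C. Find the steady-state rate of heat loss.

Q = 33100 kW

Q = 4πk·ΔT/(1/r₁ − 1/r₂) = 4π × 366 × 34.38 / (1/2.49 − 1/2.52) = 3.31×10^7 W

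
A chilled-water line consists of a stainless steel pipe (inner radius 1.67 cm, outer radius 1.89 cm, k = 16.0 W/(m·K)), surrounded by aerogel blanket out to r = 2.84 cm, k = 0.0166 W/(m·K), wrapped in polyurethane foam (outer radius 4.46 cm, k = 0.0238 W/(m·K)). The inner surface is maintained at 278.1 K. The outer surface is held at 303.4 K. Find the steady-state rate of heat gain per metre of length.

Series thermal resistances, inner to outer:
  R'_stainless steel = ln(0.0189/0.0167)/(2πk) = 0.1238/(2π·16.0) = 0.001231 m·K/W
  R'_aerogel blanket = ln(0.0284/0.0189)/(2πk) = 0.4072/(2π·0.0166) = 3.904 m·K/W
  R'_polyurethane foam = ln(0.0446/0.0284)/(2πk) = 0.4513/(2π·0.0238) = 3.018 m·K/W
ΣR = 0.001231 + 3.904 + 3.018 = 6.923 m·K/W
Q' = ΔT/ΣR = (278.1 K − 303.4 K)/6.923 = -3.65 W/m
(Negative Q' ⇒ heat flows inward; heat gain = 3.65 W/m.)

Q' = 3.65 W/m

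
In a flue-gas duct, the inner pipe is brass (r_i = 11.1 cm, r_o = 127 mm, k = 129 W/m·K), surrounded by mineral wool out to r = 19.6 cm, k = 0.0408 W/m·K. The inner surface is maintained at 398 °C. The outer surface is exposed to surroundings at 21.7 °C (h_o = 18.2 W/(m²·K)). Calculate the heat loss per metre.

Resistance network (inner→outer):
  R'_brass = ln(0.127/0.111)/(2πk) = 0.1347/(2π·129) = 1.661×10^-4 m·K/W
  R'_mineral wool = ln(0.196/0.127)/(2πk) = 0.4339/(2π·0.0408) = 1.693 m·K/W
  R'_conv,out = 1/(2πr h) = 1/(2π·0.196·18.2) = 0.04462 m·K/W
ΣR = 1.661×10^-4 + 1.693 + 0.04462 = 1.738 m·K/W
Q' = ΔT/ΣR = (398 °C − 21.7 °C)/1.738 = 217 W/m

Q' = 217 W/m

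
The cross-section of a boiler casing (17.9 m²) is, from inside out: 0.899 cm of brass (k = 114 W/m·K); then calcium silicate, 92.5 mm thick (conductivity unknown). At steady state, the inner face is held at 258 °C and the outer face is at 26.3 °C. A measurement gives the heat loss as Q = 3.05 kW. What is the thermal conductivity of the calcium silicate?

ΣR = ΔT/Q = |258 − 26.3|/3050 = 0.07597 K/W
Known resistances:
  R_brass = L/(kA) = 0.00899/(114·17.9) = 4.406×10^-6 K/W
R_calcium silicate = ΣR − ΣR_known = 0.07597 − 4.406×10^-6 = 0.07597 K/W
L/(kA) = 0.07597 ⇒ k = 0.0925/(0.07597·17.9) = 0.0680 W/m·K

k = 0.0680 W/m·K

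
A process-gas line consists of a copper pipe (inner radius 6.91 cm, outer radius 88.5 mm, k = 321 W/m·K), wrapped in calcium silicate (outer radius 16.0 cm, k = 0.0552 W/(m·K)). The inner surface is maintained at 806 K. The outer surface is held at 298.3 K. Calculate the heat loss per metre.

Resistance network (inner→outer):
  R'_copper = ln(0.0885/0.0691)/(2πk) = 0.2474/(2π·321) = 1.227×10^-4 m·K/W
  R'_calcium silicate = ln(0.160/0.0885)/(2πk) = 0.5922/(2π·0.0552) = 1.707 m·K/W
ΣR = 1.227×10^-4 + 1.707 = 1.707 m·K/W
Q' = ΔT/ΣR = (806 K − 298.3 K)/1.707 = 297 W/m

Q' = 297 W/m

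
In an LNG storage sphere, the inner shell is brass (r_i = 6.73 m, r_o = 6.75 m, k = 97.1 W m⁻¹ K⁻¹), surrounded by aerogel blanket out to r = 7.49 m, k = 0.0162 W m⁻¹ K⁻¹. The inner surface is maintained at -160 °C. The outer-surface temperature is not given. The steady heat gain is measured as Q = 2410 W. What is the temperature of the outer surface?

T_out = 13.3 °C

Series resistances:
  R_brass = (1/6.73 − 1/6.75)/(4πk) = 4.403×10^-4/(4π·97.1) = 3.608×10^-7 K/W
  R_aerogel blanket = (1/6.75 − 1/7.49)/(4πk) = 0.01464/(4π·0.0162) = 0.07190 K/W
ΣR = 0.07190 K/W
ΔT = Q·ΣR = 2410 × 0.07190 = 173.3 K
Heat flows inward, so T_out = T_in + ΔT = -160 + 173.3 = 13.3 °C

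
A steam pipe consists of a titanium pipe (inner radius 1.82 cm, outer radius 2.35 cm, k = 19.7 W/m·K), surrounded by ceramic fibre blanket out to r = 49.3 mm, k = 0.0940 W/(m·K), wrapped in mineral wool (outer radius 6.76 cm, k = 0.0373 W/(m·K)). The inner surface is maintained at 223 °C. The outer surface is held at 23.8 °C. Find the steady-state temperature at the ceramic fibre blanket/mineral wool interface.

Resistance network (inner→outer):
  R'_titanium = ln(0.0235/0.0182)/(2πk) = 0.2556/(2π·19.7) = 0.002065 m·K/W
  R'_ceramic fibre blanket = ln(0.0493/0.0235)/(2πk) = 0.7409/(2π·0.0940) = 1.254 m·K/W
  R'_mineral wool = ln(0.0676/0.0493)/(2πk) = 0.3157/(2π·0.0373) = 1.347 m·K/W
ΣR = 0.002065 + 1.254 + 1.347 = 2.603 m·K/W
Q' = ΔT/ΣR = (223 °C − 23.8 °C)/2.603 = 76.53 W/m
From the inner boundary to the ceramic fibre blanket/mineral wool interface, ΣR_partial = 1.256 m·K/W.
T_interface = T_in − Q'·ΣR_partial = 223 °C − (76.53)(1.256) = 127 °C

T = 127 °C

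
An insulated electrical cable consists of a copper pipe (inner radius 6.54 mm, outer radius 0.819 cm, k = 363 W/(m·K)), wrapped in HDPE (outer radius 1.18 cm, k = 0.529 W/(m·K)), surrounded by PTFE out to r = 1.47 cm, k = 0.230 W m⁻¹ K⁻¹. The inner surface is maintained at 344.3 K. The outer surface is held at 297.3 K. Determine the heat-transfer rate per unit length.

Series thermal resistances, inner to outer:
  R'_copper = ln(0.00819/0.00654)/(2πk) = 0.2250/(2π·363) = 9.864×10^-5 m·K/W
  R'_HDPE = ln(0.0118/0.00819)/(2πk) = 0.3652/(2π·0.529) = 0.1099 m·K/W
  R'_PTFE = ln(0.0147/0.0118)/(2πk) = 0.2197/(2π·0.230) = 0.1521 m·K/W
ΣR = 9.864×10^-5 + 0.1099 + 0.1521 = 0.2621 m·K/W
Q' = ΔT/ΣR = (344.3 K − 297.3 K)/0.2621 = 179 W/m

Q' = 179 W/m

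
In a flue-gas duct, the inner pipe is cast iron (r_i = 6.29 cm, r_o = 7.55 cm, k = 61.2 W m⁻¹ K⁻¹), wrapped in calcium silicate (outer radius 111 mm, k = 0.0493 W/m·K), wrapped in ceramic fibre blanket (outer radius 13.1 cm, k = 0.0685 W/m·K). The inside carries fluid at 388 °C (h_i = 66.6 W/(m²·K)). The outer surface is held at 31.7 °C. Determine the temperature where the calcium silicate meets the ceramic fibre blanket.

T = 114 °C

Treat each layer as a resistance in series:
  R'_conv,in = 1/(2πr h) = 1/(2π·0.0629·66.6) = 0.03799 m·K/W
  R'_cast iron = ln(0.0755/0.0629)/(2πk) = 0.1826/(2π·61.2) = 4.748×10^-4 m·K/W
  R'_calcium silicate = ln(0.111/0.0755)/(2πk) = 0.3854/(2π·0.0493) = 1.244 m·K/W
  R'_ceramic fibre blanket = ln(0.131/0.111)/(2πk) = 0.1657/(2π·0.0685) = 0.3849 m·K/W
ΣR = 0.03799 + 4.748×10^-4 + 1.244 + 0.3849 = 1.667 m·K/W
Q' = ΔT/ΣR = (388 °C − 31.7 °C)/1.667 = 213.7 W/m
From the inner boundary to the calcium silicate/ceramic fibre blanket interface, ΣR_partial = 1.282 m·K/W.
T_interface = T_in − Q'·ΣR_partial = 388 °C − (213.7)(1.282) = 114 °C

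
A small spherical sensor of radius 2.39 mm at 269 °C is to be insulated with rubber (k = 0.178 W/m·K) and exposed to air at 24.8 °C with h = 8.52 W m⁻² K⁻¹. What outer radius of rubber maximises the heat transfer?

For a sphere, r_cr = 2k_ins/h = 2·0.178/8.52 = 0.0418 m = 4.18 cm

r_cr = 4.18 cm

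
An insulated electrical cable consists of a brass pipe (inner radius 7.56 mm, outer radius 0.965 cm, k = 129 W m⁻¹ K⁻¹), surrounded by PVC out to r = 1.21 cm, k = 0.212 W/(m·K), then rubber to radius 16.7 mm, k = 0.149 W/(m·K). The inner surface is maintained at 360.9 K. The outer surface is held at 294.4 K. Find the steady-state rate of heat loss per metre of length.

Q' = 129 W/m

Resistance network (inner→outer):
  R'_brass = ln(0.00965/0.00756)/(2πk) = 0.2441/(2π·129) = 3.011×10^-4 m·K/W
  R'_PVC = ln(0.0121/0.00965)/(2πk) = 0.2262/(2π·0.212) = 0.1699 m·K/W
  R'_rubber = ln(0.0167/0.0121)/(2πk) = 0.3222/(2π·0.149) = 0.3442 m·K/W
ΣR = 3.011×10^-4 + 0.1699 + 0.3442 = 0.5144 m·K/W
Q' = ΔT/ΣR = (360.9 K − 294.4 K)/0.5144 = 129 W/m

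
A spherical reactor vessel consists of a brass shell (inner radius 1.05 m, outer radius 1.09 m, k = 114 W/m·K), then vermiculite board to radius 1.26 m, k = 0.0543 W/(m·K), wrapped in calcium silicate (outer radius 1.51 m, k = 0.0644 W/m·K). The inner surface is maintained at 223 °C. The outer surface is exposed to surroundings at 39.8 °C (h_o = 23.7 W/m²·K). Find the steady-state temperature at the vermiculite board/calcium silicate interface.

T = 127 °C

Resistance network (inner→outer):
  R_brass = (1/1.05 − 1/1.09)/(4πk) = 0.03495/(4π·114) = 2.440×10^-5 K/W
  R_vermiculite board = (1/1.09 − 1/1.26)/(4πk) = 0.1238/(4π·0.0543) = 0.1814 K/W
  R_calcium silicate = (1/1.26 − 1/1.51)/(4πk) = 0.1314/(4π·0.0644) = 0.1624 K/W
  R_conv,out = 1/(4πr²h) = 1/(4π·1.51²·23.7) = 0.001473 K/W
ΣR = 2.440×10^-5 + 0.1814 + 0.1624 + 0.001473 = 0.3453 K/W
Q = ΔT/ΣR = (223 °C − 39.8 °C)/0.3453 = 530.6 W
From the inner boundary to the vermiculite board/calcium silicate interface, ΣR_partial = 0.1814 K/W.
T_interface = T_in − Q·ΣR_partial = 223 °C − (530.6)(0.1814) = 127 °C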